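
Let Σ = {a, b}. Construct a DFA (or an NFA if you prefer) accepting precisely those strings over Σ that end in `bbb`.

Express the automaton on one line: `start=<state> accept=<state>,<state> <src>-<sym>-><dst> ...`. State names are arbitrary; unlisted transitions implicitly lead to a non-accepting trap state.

Remember how much of `bbb` the current input suffix matches. State S0 means no match yet; S1 means the last symbol is `b`; S2 means the last 2 symbols are `bb`; S3 means the last 3 symbols are `bbb`. Only S3 accepts. On a mismatch, fall back to the longest proper suffix that is still a prefix of `bbb`.
4 states suffice.
        a   b  
>  S0   S0  S1 
   S1   S0  S2 
   S2   S0  S3 
 * S3   S0  S3 
(> = start, * = accepting)

start=S0 accept=S3 S0-a->S0 S0-b->S1 S1-a->S0 S1-b->S2 S2-a->S0 S2-b->S3 S3-a->S0 S3-b->S3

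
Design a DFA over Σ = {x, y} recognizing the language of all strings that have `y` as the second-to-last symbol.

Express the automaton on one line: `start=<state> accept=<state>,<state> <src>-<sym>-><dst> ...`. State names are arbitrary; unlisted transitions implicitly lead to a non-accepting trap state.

start=q0 accept=q5,q6 q0-x->q1 q0-y->q2 q1-x->q3 q1-y->q4 q2-x->q5 q2-y->q6 q3-x->q3 q3-y->q4 q4-x->q5 q4-y->q6 q5-x->q3 q5-y->q4 q6-x->q5 q6-y->q6

A DFA must remember the last 2 symbols (since which symbol is second-to-last isn't known until the input ends). Use one state per possible window of the last ≤2 symbols; accept from those whose window starts with `y`.
A 7-state machine:
        x   y  
>  q0   q1  q2 
   q1   q3  q4 
   q2   q5  q6 
   q3   q3  q4 
   q4   q5  q6 
 * q5   q3  q4 
 * q6   q5  q6 
(> = start, * = accepting)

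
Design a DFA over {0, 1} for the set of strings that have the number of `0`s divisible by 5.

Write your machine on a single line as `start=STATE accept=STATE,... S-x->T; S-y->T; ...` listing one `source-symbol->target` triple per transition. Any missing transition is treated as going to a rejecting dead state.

start=s0; accept=s0; s0-0->s1; s0-1->s0; s1-0->s2; s1-1->s1; s2-0->s3; s2-1->s2; s3-0->s4; s3-1->s3; s4-0->s0; s4-1->s4

The only thing that matters is how many `0`s have appeared, reduced mod 5. Use one state per residue: s0 for 0, …, s4 for 4. Reading `0` moves to the next residue; anything else stays put. s0 is accepting.
With 5 states:
        0   1  
>* s0   s1  s0 
   s1   s2  s1 
   s2   s3  s2 
   s3   s4  s3 
   s4   s0  s4 
(> = start, * = accepting)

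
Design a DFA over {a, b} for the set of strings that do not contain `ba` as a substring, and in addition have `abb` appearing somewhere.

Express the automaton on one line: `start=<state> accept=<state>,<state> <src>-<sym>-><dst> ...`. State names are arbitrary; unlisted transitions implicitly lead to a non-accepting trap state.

start=q0 accept=q4 q0-a->q1 q0-b->q2 q1-a->q1 q1-b->q3 q2-a->q2 q2-b->q2 q3-a->q2 q3-b->q4 q4-a->q2 q4-b->q4

Run two small machines in parallel and take their product. The first has 3 states tracking partial matches of the forbidden pattern `ba`; the second has 4 states tracking whether and how much of `abb` has been seen. A product state is a pair (one from each), accepting exactly when both do. Equivalent product states are then merged.
        a   b  
>  q0   q1  q2 
   q1   q1  q3 
   q2   q2  q2 
   q3   q2  q4 
 * q4   q2  q4 
(> = start, * = accepting)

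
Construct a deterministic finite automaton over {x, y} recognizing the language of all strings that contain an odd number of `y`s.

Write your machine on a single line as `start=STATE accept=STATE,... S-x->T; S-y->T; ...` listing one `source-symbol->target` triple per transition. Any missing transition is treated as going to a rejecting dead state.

Keep the running count of `y`s modulo 2: each `y` advances along the cycle S0 → S1 → S0 while other symbols loop. Accept at S1.
With 2 states:
        x   y  
>  S0   S0  S1 
 * S1   S1  S0 
(> = start, * = accepting)

start=S0; accept=S1; S0-x->S0; S0-y->S1; S1-x->S1; S1-y->S0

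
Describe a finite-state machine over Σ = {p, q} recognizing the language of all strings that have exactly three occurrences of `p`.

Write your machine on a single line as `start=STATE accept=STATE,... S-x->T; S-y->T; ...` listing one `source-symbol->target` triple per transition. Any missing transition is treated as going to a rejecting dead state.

Count `p`s, saturating at 4: states s0 through s3 mean 0 through 3 `p`s seen; s4 means more than 3. Each `p` increments (capped at s4); other symbols loop. Accept from {s3}.
5 states suffice.
        p   q  
>  s0   s1  s0 
   s1   s2  s1 
   s2   s3  s2 
 * s3   s4  s3 
   s4   s4  s4 
(> = start, * = accepting)

start=s0; accept=s3; s0-p->s1; s0-q->s0; s1-p->s2; s1-q->s1; s2-p->s3; s2-q->s2; s3-p->s4; s3-q->s3; s4-p->s4; s4-q->s4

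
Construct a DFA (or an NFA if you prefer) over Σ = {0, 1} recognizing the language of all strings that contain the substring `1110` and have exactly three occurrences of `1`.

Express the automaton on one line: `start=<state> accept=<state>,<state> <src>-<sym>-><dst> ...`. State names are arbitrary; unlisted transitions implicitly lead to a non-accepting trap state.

Build one automaton per condition and run them in lockstep. The first has 5 states tracking whether and how much of `1110` has been seen; the second has 5 states tracking the count of `1`s, saturating at 4. A product state is a pair (one from each), accepting exactly when both do. Equivalent product states are then merged.
With 6 states:
        0   1  
>  q0   q0  q1 
   q1   q2  q3 
   q2   q2  q2 
   q3   q2  q4 
   q4   q5  q2 
 * q5   q5  q2 
(> = start, * = accepting)

start=q0 accept=q5 q0-0->q0 q0-1->q1 q1-0->q2 q1-1->q3 q2-0->q2 q2-1->q2 q3-0->q2 q3-1->q4 q4-0->q5 q4-1->q2 q5-0->q5 q5-1->q2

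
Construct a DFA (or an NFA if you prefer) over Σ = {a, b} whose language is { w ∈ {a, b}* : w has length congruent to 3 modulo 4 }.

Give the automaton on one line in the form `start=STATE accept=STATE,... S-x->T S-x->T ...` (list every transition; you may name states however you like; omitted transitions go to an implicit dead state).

start=s0 accept=s3 s0-a->s1 s0-b->s1 s1-a->s2 s1-b->s2 s2-a->s3 s2-b->s3 s3-a->s0 s3-b->s0

Count input length modulo 4: every symbol advances one step around the cycle s0 → s1 → s2 → s3 → s0. Accept at s3.
With 4 states:
        a   b  
>  s0   s1  s1 
   s1   s2  s2 
   s2   s3  s3 
 * s3   s0  s0 
(> = start, * = accepting)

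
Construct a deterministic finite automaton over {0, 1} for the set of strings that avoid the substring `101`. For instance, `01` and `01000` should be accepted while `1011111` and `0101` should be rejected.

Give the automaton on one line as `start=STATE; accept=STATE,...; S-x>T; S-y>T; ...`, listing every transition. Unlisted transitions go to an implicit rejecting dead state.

This is the complement of 'contains `101`'. Use the same substring-matching states — s0 through s3 holding how much of `101` has just been matched — but flip the accepting set: everything except the trap s3 accepts.
With 4 states:
        0   1  
>* s0   s0  s1 
 * s1   s2  s1 
 * s2   s0  s3 
   s3   s3  s3 
(> = start, * = accepting)

start=s0; accept=s0,s1,s2; s0-0>s0; s0-1>s1; s1-0>s2; s1-1>s1; s2-0>s0; s2-1>s3; s3-0>s3; s3-1>s3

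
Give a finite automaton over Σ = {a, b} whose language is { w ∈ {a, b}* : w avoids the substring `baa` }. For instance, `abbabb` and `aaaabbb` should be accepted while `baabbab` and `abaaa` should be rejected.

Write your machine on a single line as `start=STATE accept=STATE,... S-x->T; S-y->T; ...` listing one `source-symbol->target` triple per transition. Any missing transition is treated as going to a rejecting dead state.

This is the complement of 'contains `baa`'. Use the same substring-matching states — S0 through S3 holding how much of `baa` has just been matched — but flip the accepting set: everything except the trap S3 accepts.
4 states suffice.
        a   b  
>* S0   S0  S1 
 * S1   S2  S1 
 * S2   S3  S1 
   S3   S3  S3 
(> = start, * = accepting)

start=S0; accept=S0,S1,S2; S0-a->S0; S0-b->S1; S1-a->S2; S1-b->S1; S2-a->S3; S2-b->S1; S3-a->S3; S3-b->S3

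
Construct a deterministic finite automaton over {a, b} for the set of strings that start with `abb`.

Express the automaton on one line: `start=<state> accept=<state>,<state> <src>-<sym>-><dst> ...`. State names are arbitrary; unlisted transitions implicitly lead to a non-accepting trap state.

start=S0 accept=S3 S0-a->S1 S0-b->S4 S1-a->S4 S1-b->S2 S2-a->S4 S2-b->S3 S3-a->S3 S3-b->S3 S4-a->S4 S4-b->S4

Walk along `abb` while the input agrees: from S0 take `a` to S1, and so on. Any deviation drops to the rejecting sink S4. Once S3 is reached the prefix is confirmed and every continuation is accepted.
With 5 states:
        a   b  
>  S0   S1  S4 
   S1   S4  S2 
   S2   S4  S3 
 * S3   S3  S3 
   S4   S4  S4 
(> = start, * = accepting)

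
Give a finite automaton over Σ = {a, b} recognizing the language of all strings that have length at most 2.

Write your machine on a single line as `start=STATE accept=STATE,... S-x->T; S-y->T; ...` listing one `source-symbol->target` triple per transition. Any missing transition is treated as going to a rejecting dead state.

We only need to distinguish lengths 0, 1, …, 2, and '>2'. Chain q0 → q1 → q2 → q3 on every symbol, with q3 looping. Accepting states: {q0, q1, q2}.
        a   b  
>* q0   q1  q1 
 * q1   q2  q2 
 * q2   q3  q3 
   q3   q3  q3 
(> = start, * = accepting)

start=q0; accept=q0,q1,q2; q0-a->q1; q0-b->q1; q1-a->q2; q1-b->q2; q2-a->q3; q2-b->q3; q3-a->q3; q3-b->q3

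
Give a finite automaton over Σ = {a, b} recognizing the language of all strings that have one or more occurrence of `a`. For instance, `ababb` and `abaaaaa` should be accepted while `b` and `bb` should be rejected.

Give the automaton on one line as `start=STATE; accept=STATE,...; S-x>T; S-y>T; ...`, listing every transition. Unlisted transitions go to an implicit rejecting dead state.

start=q0; accept=q1,q2; q0-a>q1; q0-b>q0; q1-a>q2; q1-b>q1; q2-a>q2; q2-b>q2

Count `a`s, saturating at 2: state q0 means no `a` yet, q1 means one `a` seen, q2 means more than one. Each `a` increments (capped at q2); other symbols loop. Accept from {q1, q2}.
        a   b  
>  q0   q1  q0 
 * q1   q2  q1 
 * q2   q2  q2 
(> = start, * = accepting)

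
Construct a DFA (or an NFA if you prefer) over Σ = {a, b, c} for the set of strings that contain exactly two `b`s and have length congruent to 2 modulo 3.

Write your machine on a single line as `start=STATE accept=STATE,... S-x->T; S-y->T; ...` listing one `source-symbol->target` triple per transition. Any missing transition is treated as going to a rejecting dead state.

start=s0; accept=s5; s0-a->s1; s0-b->s2; s0-c->s1; s1-a->s3; s1-b->s4; s1-c->s3; s2-a->s4; s2-b->s5; s2-c->s4; s3-a->s0; s3-b->s6; s3-c->s0; s4-a->s6; s4-b->s7; s4-c->s6; s5-a->s7; s5-b->s8; s5-c->s7; s6-a->s2; s6-b->s9; s6-c->s2; s7-a->s9; s7-b->s8; s7-c->s9; s8-a->s8; s8-b->s8; s8-c->s8; s9-a->s5; s9-b->s8; s9-c->s5

Handle the two conditions separately and then intersect. One (4 states) tracks the count of `b`s, saturating at 3; the other (3 states) tracks the input length modulo 3. Each combined state is a pair, one component from each; accept when both components accept. Equivalent product states are then merged.
With 10 states:
        a   b   c  
>  s0   s1  s2  s1 
   s1   s3  s4  s3 
   s2   s4  s5  s4 
   s3   s0  s6  s0 
   s4   s6  s7  s6 
 * s5   s7  s8  s7 
   s6   s2  s9  s2 
   s7   s9  s8  s9 
   s8   s8  s8  s8 
   s9   s5  s8  s5 
(> = start, * = accepting)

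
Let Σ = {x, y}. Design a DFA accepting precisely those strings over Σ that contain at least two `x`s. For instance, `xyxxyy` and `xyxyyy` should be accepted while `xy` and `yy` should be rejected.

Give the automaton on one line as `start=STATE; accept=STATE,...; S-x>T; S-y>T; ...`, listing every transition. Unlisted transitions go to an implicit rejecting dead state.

Count `x`s, saturating at 3: states A through C mean 0 through 2 `x`s seen; D means more than 2. Each `x` increments (capped at D); other symbols loop. Accept from {C, D}.
With 4 states:
       x  y 
>  A   B  A 
   B   C  B 
 * C   D  C 
 * D   D  D 
(> = start, * = accepting)

start=A; accept=C,D; A-x>B; A-y>A; B-x>C; B-y>B; C-x>D; C-y>C; D-x>D; D-y>D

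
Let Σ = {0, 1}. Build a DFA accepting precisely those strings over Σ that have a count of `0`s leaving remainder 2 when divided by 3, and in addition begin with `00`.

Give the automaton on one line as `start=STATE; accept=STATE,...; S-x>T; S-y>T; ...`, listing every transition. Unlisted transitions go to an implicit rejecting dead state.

Build one automaton per condition and run them in lockstep. The first has 3 states tracking the count of `0`s modulo 3; the second has 4 states tracking whether the input so far still matches the prefix `00`. A product state is a pair (one from each), accepting exactly when both do. Equivalent product states are then merged.
A 6-state machine:
       0  1 
>  A   B  C 
   B   D  C 
   C   C  C 
 * D   E  D 
   E   F  E 
   F   D  F 
(> = start, * = accepting)

start=A; accept=D; A-0>B; A-1>C; B-0>D; B-1>C; C-0>C; C-1>C; D-0>E; D-1>D; E-0>F; E-1>E; F-0>D; F-1>F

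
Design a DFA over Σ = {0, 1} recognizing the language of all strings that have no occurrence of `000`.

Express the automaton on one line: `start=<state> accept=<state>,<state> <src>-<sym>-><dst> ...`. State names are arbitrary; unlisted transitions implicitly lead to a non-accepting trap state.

This is the complement of 'contains `000`'. Use the same substring-matching states — s0 through s3 holding how much of `000` has just been matched — but flip the accepting set: everything except the trap s3 accepts.
A 4-state machine:
        0   1  
>* s0   s1  s0 
 * s1   s2  s0 
 * s2   s3  s0 
   s3   s3  s3 
(> = start, * = accepting)

start=s0 accept=s0,s1,s2 s0-0->s1 s0-1->s0 s1-0->s2 s1-1->s0 s2-0->s3 s2-1->s0 s3-0->s3 s3-1->s3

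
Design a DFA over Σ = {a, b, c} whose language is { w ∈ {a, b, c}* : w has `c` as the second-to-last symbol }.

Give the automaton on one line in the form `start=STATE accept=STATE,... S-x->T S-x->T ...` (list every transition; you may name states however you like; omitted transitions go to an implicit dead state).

A DFA must remember the last 2 symbols (since which symbol is second-to-last isn't known until the input ends). Use one state per possible window of the last ≤2 symbols; accept from those whose window starts with `c`.
A 13-state machine:
          a    b    c  
>  s0     s1   s2   s3 
   s1     s4   s5   s6 
   s2     s7   s8   s9 
   s3    s10  s11  s12 
   s4     s4   s5   s6 
   s5     s7   s8   s9 
   s6    s10  s11  s12 
   s7     s4   s5   s6 
   s8     s7   s8   s9 
   s9    s10  s11  s12 
 * s10    s4   s5   s6 
 * s11    s7   s8   s9 
 * s12   s10  s11  s12 
(> = start, * = accepting)

start=s0 accept=s10,s11,s12 s0-a->s1 s0-b->s2 s0-c->s3 s1-a->s4 s1-b->s5 s1-c->s6 s2-a->s7 s2-b->s8 s2-c->s9 s3-a->s10 s3-b->s11 s3-c->s12 s4-a->s4 s4-b->s5 s4-c->s6 s5-a->s7 s5-b->s8 s5-c->s9 s6-a->s10 s6-b->s11 s6-c->s12 s7-a->s4 s7-b->s5 s7-c->s6 s8-a->s7 s8-b->s8 s8-c->s9 s9-a->s10 s9-b->s11 s9-c->s12 s10-a->s4 s10-b->s5 s10-c->s6 s11-a->s7 s11-b->s8 s11-c->s9 s12-a->s10 s12-b->s11 s12-c->s12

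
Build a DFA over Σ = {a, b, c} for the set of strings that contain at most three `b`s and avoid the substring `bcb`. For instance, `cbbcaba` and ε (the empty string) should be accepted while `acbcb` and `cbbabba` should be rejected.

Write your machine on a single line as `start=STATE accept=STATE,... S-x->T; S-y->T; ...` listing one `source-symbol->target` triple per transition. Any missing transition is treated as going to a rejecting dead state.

start=S0; accept=S0,S1,S2,S3,S4,S5,S6,S7,S9,S11; S0-a->S0; S0-b->S1; S0-c->S0; S1-a->S2; S1-b->S3; S1-c->S4; S2-a->S2; S2-b->S3; S2-c->S2; S3-a->S5; S3-b->S6; S3-c->S7; S4-a->S2; S4-b->S8; S4-c->S2; S5-a->S5; S5-b->S6; S5-c->S5; S6-a->S9; S6-b->S10; S6-c->S11; S7-a->S5; S7-b->S12; S7-c->S5; S8-a->S8; S8-b->S12; S8-c->S8; S9-a->S9; S9-b->S10; S9-c->S9; S10-a->S13; S10-b->S10; S10-c->S14; S11-a->S9; S11-b->S15; S11-c->S9; S12-a->S12; S12-b->S15; S12-c->S12; S13-a->S13; S13-b->S10; S13-c->S13; S14-a->S13; S14-b->S15; S14-c->S13; S15-a->S15; S15-b->S15; S15-c->S15

Build one automaton per condition and run them in lockstep. The first has 5 states tracking the count of `b`s, saturating at 4; the second has 4 states tracking partial matches of the forbidden pattern `bcb`. A product state is a pair (one from each), accepting exactly when both do.
          a    b    c  
>* S0     S0   S1   S0 
 * S1     S2   S3   S4 
 * S2     S2   S3   S2 
 * S3     S5   S6   S7 
 * S4     S2   S8   S2 
 * S5     S5   S6   S5 
 * S6     S9  S10  S11 
 * S7     S5  S12   S5 
   S8     S8  S12   S8 
 * S9     S9  S10   S9 
   S10   S13  S10  S14 
 * S11    S9  S15   S9 
   S12   S12  S15  S12 
   S13   S13  S10  S13 
   S14   S13  S15  S13 
   S15   S15  S15  S15 
(> = start, * = accepting)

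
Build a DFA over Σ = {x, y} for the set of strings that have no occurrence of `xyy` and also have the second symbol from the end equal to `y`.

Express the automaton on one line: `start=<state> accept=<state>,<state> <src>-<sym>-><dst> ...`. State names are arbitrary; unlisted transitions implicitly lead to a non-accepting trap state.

start=q0 accept=q4,q5 q0-x->q1 q0-y->q2 q1-x->q1 q1-y->q3 q2-x->q4 q2-y->q5 q3-x->q4 q3-y->q6 q4-x->q1 q4-y->q3 q5-x->q4 q5-y->q5 q6-x->q6 q6-y->q6

Handle the two conditions separately and then intersect. One (4 states) tracks partial matches of the forbidden pattern `xyy`; the other (7 states) tracks the last 2 symbols read. Each combined state is a pair, one component from each; accept when both components accept. Equivalent product states are then merged.
A 7-state machine:
        x   y  
>  q0   q1  q2 
   q1   q1  q3 
   q2   q4  q5 
   q3   q4  q6 
 * q4   q1  q3 
 * q5   q4  q5 
   q6   q6  q6 
(> = start, * = accepting)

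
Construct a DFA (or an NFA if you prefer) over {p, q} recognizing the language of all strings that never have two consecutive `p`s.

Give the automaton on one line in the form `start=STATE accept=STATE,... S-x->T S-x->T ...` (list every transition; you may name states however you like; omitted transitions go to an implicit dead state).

Track partial matches of the forbidden pattern `pp`. State C is a dead state reached once `pp` has occurred; every other state accepts. A means no part of `pp` is currently matched.
With 3 states:
       p  q 
>* A   B  A 
 * B   C  A 
   C   C  C 
(> = start, * = accepting)

start=A accept=A,B A-p->B A-q->A B-p->C B-q->A C-p->C C-q->C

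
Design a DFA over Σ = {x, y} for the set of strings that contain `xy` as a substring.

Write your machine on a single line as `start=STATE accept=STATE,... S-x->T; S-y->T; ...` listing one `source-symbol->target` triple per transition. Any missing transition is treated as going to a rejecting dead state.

Track how much of `xy` has been matched so far: state q0 is no progress, q2 is the absorbing accept state reached once `xy` has occurred. Intermediate states record partial matches; on a mismatch, fall back to the longest reusable overlap.
A 3-state machine:
        x   y  
>  q0   q1  q0 
   q1   q1  q2 
 * q2   q2  q2 
(> = start, * = accepting)

start=q0; accept=q2; q0-x->q1; q0-y->q0; q1-x->q1; q1-y->q2; q2-x->q2; q2-y->q2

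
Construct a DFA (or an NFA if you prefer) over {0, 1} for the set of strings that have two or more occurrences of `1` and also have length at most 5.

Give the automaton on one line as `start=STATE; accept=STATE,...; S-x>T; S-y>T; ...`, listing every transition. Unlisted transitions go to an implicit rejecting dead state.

Run two small machines in parallel and take their product. The first has 4 states tracking the count of `1`s, saturating at 3; the second has 7 states tracking the input length, saturating at 6. A product state is a pair (one from each), accepting exactly when both do.
          0    1  
>  S0     S1   S2 
   S1     S3   S4 
   S2     S4   S5 
   S3     S6   S7 
   S4     S7   S8 
 * S5     S8   S9 
   S6    S10  S11 
   S7    S11  S12 
 * S8    S12  S13 
 * S9    S13  S13 
   S10   S14  S15 
   S11   S15  S16 
 * S12   S16  S17 
 * S13   S17  S17 
   S14   S18  S19 
   S15   S19  S20 
 * S16   S20  S21 
 * S17   S21  S21 
   S18   S18  S19 
   S19   S19  S20 
   S20   S20  S21 
   S21   S21  S21 
(> = start, * = accepting)

start=S0; accept=S5,S8,S9,S12,S13,S16,S17; S0-0>S1; S0-1>S2; S1-0>S3; S1-1>S4; S2-0>S4; S2-1>S5; S3-0>S6; S3-1>S7; S4-0>S7; S4-1>S8; S5-0>S8; S5-1>S9; S6-0>S10; S6-1>S11; S7-0>S11; S7-1>S12; S8-0>S12; S8-1>S13; S9-0>S13; S9-1>S13; S10-0>S14; S10-1>S15; S11-0>S15; S11-1>S16; S12-0>S16; S12-1>S17; S13-0>S17; S13-1>S17; S14-0>S18; S14-1>S19; S15-0>S19; S15-1>S20; S16-0>S20; S16-1>S21; S17-0>S21; S17-1>S21; S18-0>S18; S18-1>S19; S19-0>S19; S19-1>S20; S20-0>S20; S20-1>S21; S21-0>S21; S21-1>S21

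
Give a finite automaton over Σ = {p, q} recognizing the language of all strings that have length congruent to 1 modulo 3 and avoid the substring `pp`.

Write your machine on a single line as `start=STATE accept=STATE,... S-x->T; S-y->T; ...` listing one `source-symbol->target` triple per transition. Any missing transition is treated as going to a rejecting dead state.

Handle the two conditions separately and then intersect. The first has 3 states tracking the input length modulo 3; the second has 3 states tracking partial matches of the forbidden pattern `pp`. A product state is a pair (one from each), accepting exactly when both do.
A 9-state machine:
        p   q  
>  S0   S1  S2 
 * S1   S3  S4 
 * S2   S5  S4 
   S3   S6  S6 
   S4   S7  S0 
   S5   S6  S0 
   S6   S8  S8 
   S7   S8  S2 
   S8   S3  S3 
(> = start, * = accepting)

start=S0; accept=S1,S2; S0-p->S1; S0-q->S2; S1-p->S3; S1-q->S4; S2-p->S5; S2-q->S4; S3-p->S6; S3-q->S6; S4-p->S7; S4-q->S0; S5-p->S6; S5-q->S0; S6-p->S8; S6-q->S8; S7-p->S8; S7-q->S2; S8-p->S3; S8-q->S3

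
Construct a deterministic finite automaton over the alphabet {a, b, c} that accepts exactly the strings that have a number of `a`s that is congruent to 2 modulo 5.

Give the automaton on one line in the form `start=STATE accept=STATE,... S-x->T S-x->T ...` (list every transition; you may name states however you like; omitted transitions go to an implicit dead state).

The only thing that matters is how many `a`s have appeared, reduced mod 5. Use one state per residue: s0 for 0, …, s4 for 4. Reading `a` moves to the next residue; anything else stays put. s2 is accepting.
With 5 states:
        a   b   c  
>  s0   s1  s0  s0 
   s1   s2  s1  s1 
 * s2   s3  s2  s2 
   s3   s4  s3  s3 
   s4   s0  s4  s4 
(> = start, * = accepting)

start=s0 accept=s2 s0-a->s1 s0-b->s0 s0-c->s0 s1-a->s2 s1-b->s1 s1-c->s1 s2-a->s3 s2-b->s2 s2-c->s2 s3-a->s4 s3-b->s3 s3-c->s3 s4-a->s0 s4-b->s4 s4-c->s4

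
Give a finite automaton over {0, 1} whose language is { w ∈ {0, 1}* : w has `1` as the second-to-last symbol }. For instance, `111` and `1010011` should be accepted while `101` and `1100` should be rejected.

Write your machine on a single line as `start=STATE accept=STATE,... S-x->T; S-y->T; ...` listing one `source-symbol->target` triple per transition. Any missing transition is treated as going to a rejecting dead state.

start=q0; accept=q5,q6; q0-0->q1; q0-1->q2; q1-0->q3; q1-1->q4; q2-0->q5; q2-1->q6; q3-0->q3; q3-1->q4; q4-0->q5; q4-1->q6; q5-0->q3; q5-1->q4; q6-0->q5; q6-1->q6

Because acceptance depends on a position counted from the end, the machine has to buffer the most recent 2 symbols. Make each state the string of the last up-to-2 symbols read; on input `x` shift the window left and append `x`. Accept when the buffered window has length 2 and begins with `1`.
        0   1  
>  q0   q1  q2 
   q1   q3  q4 
   q2   q5  q6 
   q3   q3  q4 
   q4   q5  q6 
 * q5   q3  q4 
 * q6   q5  q6 
(> = start, * = accepting)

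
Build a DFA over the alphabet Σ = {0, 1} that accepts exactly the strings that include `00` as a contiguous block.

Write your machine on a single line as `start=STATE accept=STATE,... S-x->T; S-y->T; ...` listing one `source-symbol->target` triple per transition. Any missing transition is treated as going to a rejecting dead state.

Track how much of `00` has been matched so far: state A is no progress, C is the absorbing accept state reached once `00` has occurred. Intermediate states record partial matches; on a mismatch, fall back to the longest reusable overlap.
       0  1 
>  A   B  A 
   B   C  A 
 * C   C  C 
(> = start, * = accepting)

start=A; accept=C; A-0->B; A-1->A; B-0->C; B-1->A; C-0->C; C-1->C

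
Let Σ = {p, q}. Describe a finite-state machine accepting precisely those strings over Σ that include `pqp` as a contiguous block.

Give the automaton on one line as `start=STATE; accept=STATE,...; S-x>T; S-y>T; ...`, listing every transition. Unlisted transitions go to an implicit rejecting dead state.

Track how much of `pqp` has been matched so far: state s0 is no progress, s3 is the absorbing accept state reached once `pqp` has occurred. Intermediate states record partial matches; on a mismatch, fall back to the longest reusable overlap.
With 4 states:
        p   q  
>  s0   s1  s0 
   s1   s1  s2 
   s2   s3  s0 
 * s3   s3  s3 
(> = start, * = accepting)

start=s0; accept=s3; s0-p>s1; s0-q>s0; s1-p>s1; s1-q>s2; s2-p>s3; s2-q>s0; s3-p>s3; s3-q>s3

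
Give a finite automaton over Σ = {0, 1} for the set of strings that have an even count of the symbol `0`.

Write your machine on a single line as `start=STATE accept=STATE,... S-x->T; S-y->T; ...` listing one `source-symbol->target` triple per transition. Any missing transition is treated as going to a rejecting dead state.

start=S0; accept=S0; S0-0->S1; S0-1->S0; S1-0->S0; S1-1->S1

Keep the running count of `0`s modulo 2: each `0` advances along the cycle S0 → S1 → S0 while other symbols loop. Accept at S0.
With 2 states:
        0   1  
>* S0   S1  S0 
   S1   S0  S1 
(> = start, * = accepting)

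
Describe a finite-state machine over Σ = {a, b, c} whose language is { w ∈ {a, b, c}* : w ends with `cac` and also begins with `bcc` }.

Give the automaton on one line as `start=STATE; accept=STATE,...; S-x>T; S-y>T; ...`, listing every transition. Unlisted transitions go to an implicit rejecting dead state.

start=q0; accept=q7; q0-a>q1; q0-b>q2; q0-c>q1; q1-a>q1; q1-b>q1; q1-c>q1; q2-a>q1; q2-b>q1; q2-c>q3; q3-a>q1; q3-b>q1; q3-c>q4; q4-a>q5; q4-b>q6; q4-c>q4; q5-a>q6; q5-b>q6; q5-c>q7; q6-a>q6; q6-b>q6; q6-c>q4; q7-a>q5; q7-b>q6; q7-c>q4

Run two small machines in parallel and take their product. One (4 states) tracks how much of the suffix `cac` has currently been matched; the other (5 states) tracks whether the input so far still matches the prefix `bcc`. Each combined state is a pair, one component from each; accept when both components accept. Minimizing collapses redundant product states.
8 states suffice.
        a   b   c  
>  q0   q1  q2  q1 
   q1   q1  q1  q1 
   q2   q1  q1  q3 
   q3   q1  q1  q4 
   q4   q5  q6  q4 
   q5   q6  q6  q7 
   q6   q6  q6  q4 
 * q7   q5  q6  q4 
(> = start, * = accepting)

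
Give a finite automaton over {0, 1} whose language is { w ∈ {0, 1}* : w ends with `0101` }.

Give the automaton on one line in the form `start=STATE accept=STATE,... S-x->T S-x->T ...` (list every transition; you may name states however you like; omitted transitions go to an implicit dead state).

Let each state record the length of the longest suffix of the input read so far that is also a prefix of `0101`. q1 means the last symbol is `0`; q2 means the last 2 symbols are `01`; q3 means the last 3 symbols are `010`; q4 means the last 4 symbols are `0101`. Accept only at q4, where the string currently ends in `0101`.
With 5 states:
        0   1  
>  q0   q1  q0 
   q1   q1  q2 
   q2   q3  q0 
   q3   q1  q4 
 * q4   q3  q0 
(> = start, * = accepting)

start=q0 accept=q4 q0-0->q1 q0-1->q0 q1-0->q1 q1-1->q2 q2-0->q3 q2-1->q0 q3-0->q1 q3-1->q4 q4-0->q3 q4-1->q0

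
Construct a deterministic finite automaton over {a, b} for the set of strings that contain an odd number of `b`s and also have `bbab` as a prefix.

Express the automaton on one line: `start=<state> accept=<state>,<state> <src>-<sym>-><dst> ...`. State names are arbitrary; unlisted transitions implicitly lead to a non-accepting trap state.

Handle the two conditions separately and then intersect. One (2 states) tracks the count of `b`s modulo 2; the other (6 states) tracks whether the input so far still matches the prefix `bbab`. Each combined state is a pair, one component from each; accept when both components accept.
8 states suffice.
        a   b  
>  s0   s1  s2 
   s1   s1  s3 
   s2   s3  s4 
   s3   s3  s1 
   s4   s5  s3 
   s5   s1  s6 
 * s6   s6  s7 
   s7   s7  s6 
(> = start, * = accepting)

start=s0 accept=s6 s0-a->s1 s0-b->s2 s1-a->s1 s1-b->s3 s2-a->s3 s2-b->s4 s3-a->s3 s3-b->s1 s4-a->s5 s4-b->s3 s5-a->s1 s5-b->s6 s6-a->s6 s6-b->s7 s7-a->s7 s7-b->s6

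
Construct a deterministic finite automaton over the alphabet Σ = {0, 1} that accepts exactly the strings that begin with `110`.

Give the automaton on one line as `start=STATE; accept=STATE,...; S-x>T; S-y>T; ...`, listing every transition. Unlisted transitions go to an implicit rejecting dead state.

start=A; accept=D; A-0>E; A-1>B; B-0>E; B-1>C; C-0>D; C-1>E; D-0>D; D-1>D; E-0>E; E-1>E

Check the first 3 symbols one by one: A through C record how many have matched `110` so far; any wrong symbol goes to the dead state E. After all 3 match we enter the accepting sink D.
A 5-state machine:
       0  1 
>  A   E  B 
   B   E  C 
   C   D  E 
 * D   D  D 
   E   E  E 
(> = start, * = accepting)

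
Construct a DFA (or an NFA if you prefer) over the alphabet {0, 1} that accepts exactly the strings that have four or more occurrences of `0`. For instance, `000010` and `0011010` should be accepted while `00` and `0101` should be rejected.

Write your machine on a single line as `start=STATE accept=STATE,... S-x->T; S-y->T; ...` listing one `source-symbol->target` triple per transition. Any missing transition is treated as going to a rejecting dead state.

Count `0`s, saturating at 5: states A through E mean 0 through 4 `0`s seen; F means more than 4. Each `0` increments (capped at F); other symbols loop. Accept from {E, F}.
A 6-state machine:
       0  1 
>  A   B  A 
   B   C  B 
   C   D  C 
   D   E  D 
 * E   F  E 
 * F   F  F 
(> = start, * = accepting)

start=A; accept=E,F; A-0->B; A-1->A; B-0->C; B-1->B; C-0->D; C-1->C; D-0->E; D-1->D; E-0->F; E-1->E; F-0->F; F-1->F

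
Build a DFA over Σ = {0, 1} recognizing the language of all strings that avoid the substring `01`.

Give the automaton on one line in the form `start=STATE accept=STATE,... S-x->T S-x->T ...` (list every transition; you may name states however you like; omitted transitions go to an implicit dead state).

This is the complement of 'contains `01`'. Use the same substring-matching states — q0 through q2 holding how much of `01` has just been matched — but flip the accepting set: everything except the trap q2 accepts.
With 3 states:
        0   1  
>* q0   q1  q0 
 * q1   q1  q2 
   q2   q2  q2 
(> = start, * = accepting)

start=q0 accept=q0,q1 q0-0->q1 q0-1->q0 q1-0->q1 q1-1->q2 q2-0->q2 q2-1->q2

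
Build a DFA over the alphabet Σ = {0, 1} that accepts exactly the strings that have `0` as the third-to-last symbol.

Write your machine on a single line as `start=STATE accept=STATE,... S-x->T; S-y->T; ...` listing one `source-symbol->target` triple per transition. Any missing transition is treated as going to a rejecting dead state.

Because acceptance depends on a position counted from the end, the machine has to buffer the most recent 3 symbols. Make each state the string of the last up-to-3 symbols read; on input `x` shift the window left and append `x`. Accept when the buffered window has length 3 and begins with `0`.
15 states suffice.
          0    1  
>  q0     q1   q2 
   q1     q3   q4 
   q2     q5   q6 
   q3     q7   q8 
   q4     q9  q10 
   q5    q11  q12 
   q6    q13  q14 
 * q7     q7   q8 
 * q8     q9  q10 
 * q9    q11  q12 
 * q10   q13  q14 
   q11    q7   q8 
   q12    q9  q10 
   q13   q11  q12 
   q14   q13  q14 
(> = start, * = accepting)

start=q0; accept=q7,q8,q9,q10; q0-0->q1; q0-1->q2; q1-0->q3; q1-1->q4; q2-0->q5; q2-1->q6; q3-0->q7; q3-1->q8; q4-0->q9; q4-1->q10; q5-0->q11; q5-1->q12; q6-0->q13; q6-1->q14; q7-0->q7; q7-1->q8; q8-0->q9; q8-1->q10; q9-0->q11; q9-1->q12; q10-0->q13; q10-1->q14; q11-0->q7; q11-1->q8; q12-0->q9; q12-1->q10; q13-0->q11; q13-1->q12; q14-0->q13; q14-1->q14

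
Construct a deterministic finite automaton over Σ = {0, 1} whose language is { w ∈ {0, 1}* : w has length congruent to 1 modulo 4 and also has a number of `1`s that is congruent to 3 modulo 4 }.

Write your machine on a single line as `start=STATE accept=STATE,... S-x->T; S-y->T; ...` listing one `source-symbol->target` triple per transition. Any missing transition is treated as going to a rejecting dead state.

Run two small machines in parallel and take their product. The first has 4 states tracking the input length modulo 4; the second has 4 states tracking the count of `1`s modulo 4. A product state is a pair (one from each), accepting exactly when both do.
A 16-state machine:
       0  1 
>  A   B  C 
   B   D  E 
   C   E  F 
   D   G  H 
   E   H  I 
   F   I  J 
   G   A  K 
   H   K  L 
   I   L  M 
   J   M  A 
   K   C  N 
   L   N  O 
   M   O  B 
   N   F  P 
 * O   P  D 
   P   J  G 
(> = start, * = accepting)

start=A; accept=O; A-0->B; A-1->C; B-0->D; B-1->E; C-0->E; C-1->F; D-0->G; D-1->H; E-0->H; E-1->I; F-0->I; F-1->J; G-0->A; G-1->K; H-0->K; H-1->L; I-0->L; I-1->M; J-0->M; J-1->A; K-0->C; K-1->N; L-0->N; L-1->O; M-0->O; M-1->B; N-0->F; N-1->P; O-0->P; O-1->D; P-0->J; P-1->G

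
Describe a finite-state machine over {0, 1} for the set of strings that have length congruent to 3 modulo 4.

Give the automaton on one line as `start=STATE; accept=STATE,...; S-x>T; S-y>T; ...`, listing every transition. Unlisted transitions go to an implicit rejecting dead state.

start=q0; accept=q3; q0-0>q1; q0-1>q1; q1-0>q2; q1-1>q2; q2-0>q3; q2-1>q3; q3-0>q0; q3-1>q0

Only the length mod 4 matters, so use a 4-cycle: from any state, every input symbol moves to the next state, wrapping q3 back to q0. Mark q3 accepting.
4 states suffice.
        0   1  
>  q0   q1  q1 
   q1   q2  q2 
   q2   q3  q3 
 * q3   q0  q0 
(> = start, * = accepting)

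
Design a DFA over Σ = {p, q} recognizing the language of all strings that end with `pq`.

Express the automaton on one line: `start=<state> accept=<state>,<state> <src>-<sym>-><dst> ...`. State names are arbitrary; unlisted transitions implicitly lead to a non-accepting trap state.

start=s0 accept=s2 s0-p->s1 s0-q->s0 s1-p->s1 s1-q->s2 s2-p->s1 s2-q->s0

Remember how much of `pq` the current input suffix matches. State s0 means no match yet; s1 means the last symbol is `p`; s2 means the last 2 symbols are `pq`. Only s2 accepts. On a mismatch, fall back to the longest proper suffix that is still a prefix of `pq`.
3 states suffice.
        p   q  
>  s0   s1  s0 
   s1   s1  s2 
 * s2   s1  s0 
(> = start, * = accepting)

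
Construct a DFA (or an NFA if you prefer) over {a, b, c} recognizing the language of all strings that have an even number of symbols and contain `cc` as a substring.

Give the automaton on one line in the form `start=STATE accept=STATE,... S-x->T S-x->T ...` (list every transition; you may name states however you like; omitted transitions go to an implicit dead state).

Handle the two conditions separately and then intersect. One (2 states) tracks the input length modulo 2; the other (3 states) tracks whether and how much of `cc` has been seen. Each combined state is a pair, one component from each; accept when both components accept.
With 6 states:
        a   b   c  
>  q0   q1  q1  q2 
   q1   q0  q0  q3 
   q2   q0  q0  q4 
   q3   q1  q1  q5 
 * q4   q5  q5  q5 
   q5   q4  q4  q4 
(> = start, * = accepting)

start=q0 accept=q4 q0-a->q1 q0-b->q1 q0-c->q2 q1-a->q0 q1-b->q0 q1-c->q3 q2-a->q0 q2-b->q0 q2-c->q4 q3-a->q1 q3-b->q1 q3-c->q5 q4-a->q5 q4-b->q5 q4-c->q5 q5-a->q4 q5-b->q4 q5-c->q4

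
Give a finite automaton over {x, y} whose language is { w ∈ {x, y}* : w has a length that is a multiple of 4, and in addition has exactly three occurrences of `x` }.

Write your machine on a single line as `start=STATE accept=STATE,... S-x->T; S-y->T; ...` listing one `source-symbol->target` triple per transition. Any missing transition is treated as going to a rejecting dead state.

Run two small machines in parallel and take their product. The first has 4 states tracking the input length modulo 4; the second has 5 states tracking the count of `x`s, saturating at 4. A product state is a pair (one from each), accepting exactly when both do. After merging equivalent states the machine shrinks.
With 17 states:
          x    y  
>  s0     s1   s2 
   s1     s3   s4 
   s2     s4   s5 
   s3     s6   s7 
   s4     s7   s8 
   s5     s8   s9 
   s6    s10  s11 
   s7    s11  s12 
   s8    s12  s13 
   s9    s13   s0 
   s10   s10  s10 
 * s11   s10  s14 
   s12   s14  s15 
   s13   s15   s1 
   s14   s10  s16 
   s15   s16   s3 
   s16   s10   s6 
(> = start, * = accepting)

start=s0; accept=s11; s0-x->s1; s0-y->s2; s1-x->s3; s1-y->s4; s2-x->s4; s2-y->s5; s3-x->s6; s3-y->s7; s4-x->s7; s4-y->s8; s5-x->s8; s5-y->s9; s6-x->s10; s6-y->s11; s7-x->s11; s7-y->s12; s8-x->s12; s8-y->s13; s9-x->s13; s9-y->s0; s10-x->s10; s10-y->s10; s11-x->s10; s11-y->s14; s12-x->s14; s12-y->s15; s13-x->s15; s13-y->s1; s14-x->s10; s14-y->s16; s15-x->s16; s15-y->s3; s16-x->s10; s16-y->s6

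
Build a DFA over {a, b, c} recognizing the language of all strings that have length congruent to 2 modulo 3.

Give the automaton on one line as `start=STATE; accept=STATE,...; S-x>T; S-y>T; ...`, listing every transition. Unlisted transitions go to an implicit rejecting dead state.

Count input length modulo 3: every symbol advances one step around the cycle s0 → s1 → s2 → s0. Accept at s2.
With 3 states:
        a   b   c  
>  s0   s1  s1  s1 
   s1   s2  s2  s2 
 * s2   s0  s0  s0 
(> = start, * = accepting)

start=s0; accept=s2; s0-a>s1; s0-b>s1; s0-c>s1; s1-a>s2; s1-b>s2; s1-c>s2; s2-a>s0; s2-b>s0; s2-c>s0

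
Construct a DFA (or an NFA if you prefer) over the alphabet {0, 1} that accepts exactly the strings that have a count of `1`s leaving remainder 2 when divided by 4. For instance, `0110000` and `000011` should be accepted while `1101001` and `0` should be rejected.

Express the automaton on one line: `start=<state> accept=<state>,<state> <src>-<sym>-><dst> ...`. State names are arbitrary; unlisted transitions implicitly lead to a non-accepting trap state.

start=S0 accept=S2 S0-0->S0 S0-1->S1 S1-0->S1 S1-1->S2 S2-0->S2 S2-1->S3 S3-0->S3 S3-1->S0

Keep the running count of `1`s modulo 4: each `1` advances along the cycle S0 → S1 → S2 → S3 → S0 while other symbols loop. Accept at S2.
4 states suffice.
        0   1  
>  S0   S0  S1 
   S1   S1  S2 
 * S2   S2  S3 
   S3   S3  S0 
(> = start, * = accepting)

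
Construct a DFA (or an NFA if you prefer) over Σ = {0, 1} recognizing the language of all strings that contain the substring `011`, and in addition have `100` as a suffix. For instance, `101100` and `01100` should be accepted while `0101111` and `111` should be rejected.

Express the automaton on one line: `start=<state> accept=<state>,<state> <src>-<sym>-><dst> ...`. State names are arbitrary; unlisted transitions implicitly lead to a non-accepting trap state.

Handle the two conditions separately and then intersect. One (4 states) tracks whether and how much of `011` has been seen; the other (4 states) tracks how much of the suffix `100` has currently been matched. Each combined state is a pair, one component from each; accept when both components accept. Minimizing collapses redundant product states.
        0   1  
>  q0   q1  q0 
   q1   q1  q2 
   q2   q1  q3 
   q3   q4  q3 
   q4   q5  q3 
 * q5   q6  q3 
   q6   q6  q3 
(> = start, * = accepting)

start=q0 accept=q5 q0-0->q1 q0-1->q0 q1-0->q1 q1-1->q2 q2-0->q1 q2-1->q3 q3-0->q4 q3-1->q3 q4-0->q5 q4-1->q3 q5-0->q6 q5-1->q3 q6-0->q6 q6-1->q3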